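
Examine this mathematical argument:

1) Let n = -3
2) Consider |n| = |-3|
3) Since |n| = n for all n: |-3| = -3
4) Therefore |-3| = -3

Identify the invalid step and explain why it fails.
Step 3: Since |n| = n for all n: |-3| = -3

Step 3 incorrectly states that |n| = n for all n. The correct definition is |n| = n when n >= 0, and |n| = -n when n < 0. Since -3 < 0, we have |-3| = -(-3) = 3, not -3.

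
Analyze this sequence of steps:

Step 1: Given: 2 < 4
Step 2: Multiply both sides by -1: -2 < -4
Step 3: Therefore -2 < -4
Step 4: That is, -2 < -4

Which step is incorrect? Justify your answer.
Step 2: Multiply both sides by -1: -2 < -4

Step 2 multiplies both sides by -1 but fails to reverse the inequality sign. When multiplying (or dividing) an inequality by a negative number, the direction must be reversed. Since 2 < 4, we should get -2 > -4, i.e., -2 > -4.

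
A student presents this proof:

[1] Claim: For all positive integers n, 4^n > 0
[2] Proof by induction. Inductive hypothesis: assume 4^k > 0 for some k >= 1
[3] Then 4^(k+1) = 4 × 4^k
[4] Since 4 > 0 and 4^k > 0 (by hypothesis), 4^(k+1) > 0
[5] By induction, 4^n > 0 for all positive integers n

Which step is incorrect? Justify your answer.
Step 5: By induction, 4^n > 0 for all positive integers n

Step 5 concludes the proof by induction, but no base case was ever established. A valid induction proof requires: (1) a base case proving 4^1 > 0, and (2) an inductive step showing IF 4^k > 0 THEN 4^(k+1) > 0. Steps 2-4 correctly establish the inductive step, but without the base case the conclusion in step 5 does not follow.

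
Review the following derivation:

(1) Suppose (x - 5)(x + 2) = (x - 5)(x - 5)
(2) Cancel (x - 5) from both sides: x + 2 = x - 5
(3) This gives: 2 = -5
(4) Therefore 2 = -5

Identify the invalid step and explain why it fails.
Step 2: Cancel (x - 5) from both sides: x + 2 = x - 5

Step 2 cancels (x - 5) from both sides. This is only valid if (x - 5) ≠ 0, i.e., x ≠ 5. When x = 5, both sides equal zero regardless of the other factors. The correct approach requires considering x = 5 as a separate case.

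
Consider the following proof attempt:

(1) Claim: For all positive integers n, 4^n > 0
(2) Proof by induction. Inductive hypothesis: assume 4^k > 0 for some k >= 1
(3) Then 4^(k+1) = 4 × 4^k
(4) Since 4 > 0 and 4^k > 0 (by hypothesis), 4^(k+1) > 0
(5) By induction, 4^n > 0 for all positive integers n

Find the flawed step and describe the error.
Step 5: By induction, 4^n > 0 for all positive integers n

Step 5 concludes the proof by induction, but no base case was ever established. A valid induction proof requires: (1) a base case proving 4^1 > 0, and (2) an inductive step showing IF 4^k > 0 THEN 4^(k+1) > 0. Steps 2-4 correctly establish the inductive step, but without the base case the conclusion in step 5 does not follow.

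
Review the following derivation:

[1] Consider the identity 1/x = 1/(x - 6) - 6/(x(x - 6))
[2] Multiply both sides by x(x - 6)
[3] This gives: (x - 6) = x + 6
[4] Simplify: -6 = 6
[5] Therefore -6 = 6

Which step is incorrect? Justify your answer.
Step 3: This gives: (x - 6) = x + 6

Step 3 makes a sign error when clearing denominators. Multiplying -6/(x(x - 6)) by x(x - 6) gives -6, not +6. The correct result is (x - 6) = x - 6, which is trivially true, not (x - 6) = x + 6. (Step 1 is a valid identity: 1/(x - 6) - 6/(x(x - 6)) = (x - 6)/(x(x - 6)) = 1/x.)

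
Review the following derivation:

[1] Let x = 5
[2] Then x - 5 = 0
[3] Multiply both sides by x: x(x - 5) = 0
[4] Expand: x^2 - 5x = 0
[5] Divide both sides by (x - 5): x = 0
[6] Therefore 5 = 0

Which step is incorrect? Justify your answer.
Step 5: Divide both sides by (x - 5): x = 0

Step 5 divides both sides by (x - 5). However, since x = 5, we have (x - 5) = 0. Division by zero is undefined, making this step invalid.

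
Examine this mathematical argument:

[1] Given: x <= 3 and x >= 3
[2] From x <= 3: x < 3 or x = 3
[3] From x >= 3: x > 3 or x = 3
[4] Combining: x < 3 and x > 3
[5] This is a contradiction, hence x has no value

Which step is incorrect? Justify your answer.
Step 4: Combining: x < 3 and x > 3

Step 4 incorrectly combines the conditions. From x <= 3 and x >= 3, the intersection is x = 3. The error treats the 'or' cases as 'and' requirements. The correct conclusion is that x = 3 is the unique solution, not that no solution exists.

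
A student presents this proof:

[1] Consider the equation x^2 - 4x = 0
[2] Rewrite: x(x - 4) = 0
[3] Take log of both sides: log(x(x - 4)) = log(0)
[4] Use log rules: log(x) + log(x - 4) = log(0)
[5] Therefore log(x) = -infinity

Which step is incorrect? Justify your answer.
Step 3: Take log of both sides: log(x(x - 4)) = log(0)

Step 3 takes the logarithm of both sides, resulting in log(0) on the right side. The logarithm is only defined for positive numbers; log(0) is undefined (approaches negative infinity). This operation is invalid.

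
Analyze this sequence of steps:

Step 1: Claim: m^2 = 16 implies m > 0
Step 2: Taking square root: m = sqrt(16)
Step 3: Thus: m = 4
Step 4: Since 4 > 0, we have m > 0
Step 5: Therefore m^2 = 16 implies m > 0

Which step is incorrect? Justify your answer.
Step 2: Taking square root: m = sqrt(16)

Step 2 takes the square root and assumes the positive root only. The equation m^2 = 16 actually has two solutions: m = 4 and m = -4. The proof silently assumes m > 0 without justification, then uses this assumption to conclude m > 0, which is circular. The counterexample m = -4 shows the claim is false.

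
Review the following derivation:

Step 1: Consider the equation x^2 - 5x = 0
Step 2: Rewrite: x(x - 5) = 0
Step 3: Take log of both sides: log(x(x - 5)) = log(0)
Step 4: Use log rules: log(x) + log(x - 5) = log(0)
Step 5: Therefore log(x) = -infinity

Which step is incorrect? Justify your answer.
Step 3: Take log of both sides: log(x(x - 5)) = log(0)

Step 3 takes the logarithm of both sides, resulting in log(0) on the right side. The logarithm is only defined for positive numbers; log(0) is undefined (approaches negative infinity). This operation is invalid.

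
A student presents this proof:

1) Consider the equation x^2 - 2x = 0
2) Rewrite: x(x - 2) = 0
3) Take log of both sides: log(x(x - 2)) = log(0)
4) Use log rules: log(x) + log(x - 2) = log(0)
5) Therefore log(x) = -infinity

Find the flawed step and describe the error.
Step 3: Take log of both sides: log(x(x - 2)) = log(0)

Step 3 takes the logarithm of both sides, resulting in log(0) on the right side. The logarithm is only defined for positive numbers; log(0) is undefined (approaches negative infinity). This operation is invalid.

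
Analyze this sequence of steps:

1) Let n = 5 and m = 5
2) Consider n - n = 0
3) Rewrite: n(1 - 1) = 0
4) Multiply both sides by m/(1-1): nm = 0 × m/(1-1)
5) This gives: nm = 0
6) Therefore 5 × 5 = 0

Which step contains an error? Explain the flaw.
Step 4: Multiply both sides by m/(1-1): nm = 0 × m/(1-1)

Step 4 multiplies both sides by m/(1-1). However, 1-1 = 0, so this is multiplication by m/0, which is undefined. We cannot multiply by an undefined expression.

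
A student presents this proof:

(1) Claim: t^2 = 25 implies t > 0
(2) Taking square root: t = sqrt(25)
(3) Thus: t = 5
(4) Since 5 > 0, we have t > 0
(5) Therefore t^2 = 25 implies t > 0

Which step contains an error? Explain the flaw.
Step 2: Taking square root: t = sqrt(25)

Step 2 takes the square root and assumes the positive root only. The equation t^2 = 25 actually has two solutions: t = 5 and t = -5. The proof silently assumes t > 0 without justification, then uses this assumption to conclude t > 0, which is circular. The counterexample t = -5 shows the claim is false.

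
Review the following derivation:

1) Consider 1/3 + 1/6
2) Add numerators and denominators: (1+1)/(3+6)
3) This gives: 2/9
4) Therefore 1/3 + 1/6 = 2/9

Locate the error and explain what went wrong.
Step 2: Add numerators and denominators: (1+1)/(3+6)

Step 2 incorrectly adds fractions by separately adding numerators and denominators. This is wrong. The correct method requires a common denominator: 1/3 + 1/6 = (1×6 + 1×3)/(3×6) = 9/18 = 1/2. The method used gives 2/9, which is different.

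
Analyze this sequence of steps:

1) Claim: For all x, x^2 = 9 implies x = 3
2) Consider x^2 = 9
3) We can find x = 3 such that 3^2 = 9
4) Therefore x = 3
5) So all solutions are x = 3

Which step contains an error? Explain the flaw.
Step 4: Therefore x = 3

Step 4 incorrectly concludes that x = 3 is the only solution. The proof shows that x = 3 is A solution (existence), but does not show it is the ONLY solution (uniqueness). In fact, x = -3 is also a solution since (-3)^2 = 9. Finding one solution doesn't prove there are no others.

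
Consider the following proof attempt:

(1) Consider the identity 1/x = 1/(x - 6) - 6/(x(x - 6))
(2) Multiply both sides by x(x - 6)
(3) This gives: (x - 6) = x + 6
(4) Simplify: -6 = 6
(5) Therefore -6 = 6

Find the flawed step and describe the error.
Step 3: This gives: (x - 6) = x + 6

Step 3 makes a sign error when clearing denominators. Multiplying -6/(x(x - 6)) by x(x - 6) gives -6, not +6. The correct result is (x - 6) = x - 6, which is trivially true, not (x - 6) = x + 6. (Step 1 is a valid identity: 1/(x - 6) - 6/(x(x - 6)) = (x - 6)/(x(x - 6)) = 1/x.)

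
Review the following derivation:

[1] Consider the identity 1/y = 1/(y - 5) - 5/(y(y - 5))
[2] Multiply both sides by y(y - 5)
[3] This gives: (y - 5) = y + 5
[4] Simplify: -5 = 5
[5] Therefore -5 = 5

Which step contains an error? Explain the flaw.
Step 3: This gives: (y - 5) = y + 5

Step 3 makes a sign error when clearing denominators. Multiplying -5/(y(y - 5)) by y(y - 5) gives -5, not +5. The correct result is (y - 5) = y - 5, which is trivially true, not (y - 5) = y + 5. (Step 1 is a valid identity: 1/(y - 5) - 5/(y(y - 5)) = (y - 5)/(y(y - 5)) = 1/y.)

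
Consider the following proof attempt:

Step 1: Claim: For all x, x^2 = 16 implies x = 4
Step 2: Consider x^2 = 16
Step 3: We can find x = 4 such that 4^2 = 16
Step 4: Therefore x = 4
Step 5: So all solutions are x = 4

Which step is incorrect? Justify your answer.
Step 4: Therefore x = 4

Step 4 incorrectly concludes that x = 4 is the only solution. The proof shows that x = 4 is A solution (existence), but does not show it is the ONLY solution (uniqueness). In fact, x = -4 is also a solution since (-4)^2 = 16. Finding one solution doesn't prove there are no others.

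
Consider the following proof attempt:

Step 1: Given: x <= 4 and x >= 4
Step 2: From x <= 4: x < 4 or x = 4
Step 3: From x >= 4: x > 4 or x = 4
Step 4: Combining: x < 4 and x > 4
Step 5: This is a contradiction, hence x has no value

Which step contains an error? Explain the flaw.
Step 4: Combining: x < 4 and x > 4

Step 4 incorrectly combines the conditions. From x <= 4 and x >= 4, the intersection is x = 4. The error treats the 'or' cases as 'and' requirements. The correct conclusion is that x = 4 is the unique solution, not that no solution exists.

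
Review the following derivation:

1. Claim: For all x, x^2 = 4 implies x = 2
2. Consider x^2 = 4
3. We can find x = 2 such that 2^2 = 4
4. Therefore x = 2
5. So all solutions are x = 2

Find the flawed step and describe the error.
Step 4: Therefore x = 2

Step 4 incorrectly concludes that x = 2 is the only solution. The proof shows that x = 2 is A solution (existence), but does not show it is the ONLY solution (uniqueness). In fact, x = -2 is also a solution since (-2)^2 = 4. Finding one solution doesn't prove there are no others.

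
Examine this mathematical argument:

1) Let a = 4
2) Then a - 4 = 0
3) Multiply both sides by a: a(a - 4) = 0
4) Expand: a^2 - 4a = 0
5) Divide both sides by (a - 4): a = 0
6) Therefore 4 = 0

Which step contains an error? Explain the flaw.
Step 5: Divide both sides by (a - 4): a = 0

Step 5 divides both sides by (a - 4). However, since a = 4, we have (a - 4) = 0. Division by zero is undefined, making this step invalid.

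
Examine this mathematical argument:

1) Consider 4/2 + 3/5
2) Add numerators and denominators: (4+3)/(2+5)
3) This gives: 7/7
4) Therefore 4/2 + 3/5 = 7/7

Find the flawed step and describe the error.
Step 2: Add numerators and denominators: (4+3)/(2+5)

Step 2 incorrectly adds fractions by separately adding numerators and denominators. This is wrong. The correct method requires a common denominator: 4/2 + 3/5 = (4×5 + 3×2)/(2×5) = 26/10 = 13/5. The method used gives 7/7, which is different.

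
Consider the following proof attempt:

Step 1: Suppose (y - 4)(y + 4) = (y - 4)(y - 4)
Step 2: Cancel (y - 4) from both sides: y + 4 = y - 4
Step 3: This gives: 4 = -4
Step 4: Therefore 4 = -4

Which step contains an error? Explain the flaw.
Step 2: Cancel (y - 4) from both sides: y + 4 = y - 4

Step 2 cancels (y - 4) from both sides. This is only valid if (y - 4) ≠ 0, i.e., y ≠ 4. When y = 4, both sides equal zero regardless of the other factors. The correct approach requires considering y = 4 as a separate case.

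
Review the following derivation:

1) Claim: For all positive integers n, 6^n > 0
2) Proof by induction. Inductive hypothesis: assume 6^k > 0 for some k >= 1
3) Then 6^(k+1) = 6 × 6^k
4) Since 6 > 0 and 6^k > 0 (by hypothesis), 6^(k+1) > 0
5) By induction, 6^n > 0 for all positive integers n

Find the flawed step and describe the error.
Step 5: By induction, 6^n > 0 for all positive integers n

Step 5 concludes the proof by induction, but no base case was ever established. A valid induction proof requires: (1) a base case proving 6^1 > 0, and (2) an inductive step showing IF 6^k > 0 THEN 6^(k+1) > 0. Steps 2-4 correctly establish the inductive step, but without the base case the conclusion in step 5 does not follow.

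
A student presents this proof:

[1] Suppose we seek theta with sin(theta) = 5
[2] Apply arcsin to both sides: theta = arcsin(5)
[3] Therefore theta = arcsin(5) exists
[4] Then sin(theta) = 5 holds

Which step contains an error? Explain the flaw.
Step 2: Apply arcsin to both sides: theta = arcsin(5)

Step 2 applies arcsin to 5. However, arcsin(x) is only defined for x in [-1, 1] because sin(theta) can only produce values in that range. Since |5| > 1, arcsin(5) is undefined. There is no angle whose sine equals 5.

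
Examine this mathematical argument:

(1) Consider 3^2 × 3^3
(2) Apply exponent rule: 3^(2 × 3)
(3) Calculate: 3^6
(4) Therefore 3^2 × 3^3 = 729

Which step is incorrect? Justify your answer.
Step 2: Apply exponent rule: 3^(2 × 3)

Step 2 incorrectly states that a^b × a^c = a^(b×c). The correct rule is a^b × a^c = a^(b+c). The actual value is 3^2 × 3^3 = 3^5 = 243, not 3^6 = 729.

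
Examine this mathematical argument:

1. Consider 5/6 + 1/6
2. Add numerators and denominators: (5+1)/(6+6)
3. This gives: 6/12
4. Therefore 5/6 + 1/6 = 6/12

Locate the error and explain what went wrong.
Step 2: Add numerators and denominators: (5+1)/(6+6)

Step 2 incorrectly adds fractions by separately adding numerators and denominators. This is wrong. The correct method requires a common denominator: 5/6 + 1/6 = (5×6 + 1×6)/(6×6) = 36/36 = 1. The method used gives 6/12, which is different.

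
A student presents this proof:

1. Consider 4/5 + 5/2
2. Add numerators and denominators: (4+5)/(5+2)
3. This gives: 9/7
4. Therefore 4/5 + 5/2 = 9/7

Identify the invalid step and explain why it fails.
Step 2: Add numerators and denominators: (4+5)/(5+2)

Step 2 incorrectly adds fractions by separately adding numerators and denominators. This is wrong. The correct method requires a common denominator: 4/5 + 5/2 = (4×2 + 5×5)/(5×2) = 33/10 = 33/10. The method used gives 9/7, which is different.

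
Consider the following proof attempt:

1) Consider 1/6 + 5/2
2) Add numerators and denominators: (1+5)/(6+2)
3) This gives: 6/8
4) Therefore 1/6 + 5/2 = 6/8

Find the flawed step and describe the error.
Step 2: Add numerators and denominators: (1+5)/(6+2)

Step 2 incorrectly adds fractions by separately adding numerators and denominators. This is wrong. The correct method requires a common denominator: 1/6 + 5/2 = (1×2 + 5×6)/(6×2) = 32/12 = 8/3. The method used gives 6/8, which is different.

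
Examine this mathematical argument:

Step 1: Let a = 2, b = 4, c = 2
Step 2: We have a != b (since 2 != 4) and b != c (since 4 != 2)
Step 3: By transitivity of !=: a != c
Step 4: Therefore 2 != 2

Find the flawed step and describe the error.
Step 3: By transitivity of !=: a != c

Step 3 incorrectly applies transitivity to the '!=' relation. Transitivity states: if a R b and b R c, then a R c. However, '!=' is not transitive. Counterexample: 2 != 4 and 4 != 2, but 2 = 2 (both equal 2). Transitivity holds for relations like <, <=, =, but not for !=.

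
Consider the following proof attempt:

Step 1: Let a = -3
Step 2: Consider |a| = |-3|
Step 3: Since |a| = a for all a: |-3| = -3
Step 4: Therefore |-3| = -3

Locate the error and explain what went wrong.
Step 3: Since |a| = a for all a: |-3| = -3

Step 3 incorrectly states that |a| = a for all a. The correct definition is |a| = a when a >= 0, and |a| = -a when a < 0. Since -3 < 0, we have |-3| = -(-3) = 3, not -3.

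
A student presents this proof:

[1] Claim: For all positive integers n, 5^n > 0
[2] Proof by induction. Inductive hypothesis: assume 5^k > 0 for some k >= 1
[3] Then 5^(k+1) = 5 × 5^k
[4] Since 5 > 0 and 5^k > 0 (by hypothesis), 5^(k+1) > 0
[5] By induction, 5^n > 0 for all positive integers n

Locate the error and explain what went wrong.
Step 5: By induction, 5^n > 0 for all positive integers n

Step 5 concludes the proof by induction, but no base case was ever established. A valid induction proof requires: (1) a base case proving 5^1 > 0, and (2) an inductive step showing IF 5^k > 0 THEN 5^(k+1) > 0. Steps 2-4 correctly establish the inductive step, but without the base case the conclusion in step 5 does not follow.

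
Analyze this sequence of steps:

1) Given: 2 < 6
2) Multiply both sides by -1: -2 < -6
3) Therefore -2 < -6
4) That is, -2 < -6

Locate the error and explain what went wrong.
Step 2: Multiply both sides by -1: -2 < -6

Step 2 multiplies both sides by -1 but fails to reverse the inequality sign. When multiplying (or dividing) an inequality by a negative number, the direction must be reversed. Since 2 < 6, we should get -2 > -6, i.e., -2 > -6.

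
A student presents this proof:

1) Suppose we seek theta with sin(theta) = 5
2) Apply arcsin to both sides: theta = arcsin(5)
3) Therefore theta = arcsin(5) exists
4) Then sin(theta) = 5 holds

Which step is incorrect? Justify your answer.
Step 2: Apply arcsin to both sides: theta = arcsin(5)

Step 2 applies arcsin to 5. However, arcsin(x) is only defined for x in [-1, 1] because sin(theta) can only produce values in that range. Since |5| > 1, arcsin(5) is undefined. There is no angle whose sine equals 5.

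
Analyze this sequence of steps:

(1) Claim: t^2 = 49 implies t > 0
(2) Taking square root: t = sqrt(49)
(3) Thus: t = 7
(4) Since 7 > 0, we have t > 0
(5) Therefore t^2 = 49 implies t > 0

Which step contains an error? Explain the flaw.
Step 2: Taking square root: t = sqrt(49)

Step 2 takes the square root and assumes the positive root only. The equation t^2 = 49 actually has two solutions: t = 7 and t = -7. The proof silently assumes t > 0 without justification, then uses this assumption to conclude t > 0, which is circular. The counterexample t = -7 shows the claim is false.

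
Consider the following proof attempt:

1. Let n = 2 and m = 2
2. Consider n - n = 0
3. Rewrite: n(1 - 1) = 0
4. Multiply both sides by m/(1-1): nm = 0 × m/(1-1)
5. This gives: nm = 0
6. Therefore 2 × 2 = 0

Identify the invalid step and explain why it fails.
Step 4: Multiply both sides by m/(1-1): nm = 0 × m/(1-1)

Step 4 multiplies both sides by m/(1-1). However, 1-1 = 0, so this is multiplication by m/0, which is undefined. We cannot multiply by an undefined expression.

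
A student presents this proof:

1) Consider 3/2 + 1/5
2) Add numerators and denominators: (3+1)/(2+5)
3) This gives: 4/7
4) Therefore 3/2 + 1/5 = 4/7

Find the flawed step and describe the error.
Step 2: Add numerators and denominators: (3+1)/(2+5)

Step 2 incorrectly adds fractions by separately adding numerators and denominators. This is wrong. The correct method requires a common denominator: 3/2 + 1/5 = (3×5 + 1×2)/(2×5) = 17/10 = 17/10. The method used gives 4/7, which is different.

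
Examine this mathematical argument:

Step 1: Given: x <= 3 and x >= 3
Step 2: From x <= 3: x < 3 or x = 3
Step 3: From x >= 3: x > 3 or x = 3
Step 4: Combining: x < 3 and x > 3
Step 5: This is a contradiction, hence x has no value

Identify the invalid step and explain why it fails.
Step 4: Combining: x < 3 and x > 3

Step 4 incorrectly combines the conditions. From x <= 3 and x >= 3, the intersection is x = 3. The error treats the 'or' cases as 'and' requirements. The correct conclusion is that x = 3 is the unique solution, not that no solution exists.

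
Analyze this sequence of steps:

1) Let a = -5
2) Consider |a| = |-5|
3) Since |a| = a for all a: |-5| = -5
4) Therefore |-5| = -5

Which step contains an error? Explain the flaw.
Step 3: Since |a| = a for all a: |-5| = -5

Step 3 incorrectly states that |a| = a for all a. The correct definition is |a| = a when a >= 0, and |a| = -a when a < 0. Since -5 < 0, we have |-5| = -(-5) = 5, not -5.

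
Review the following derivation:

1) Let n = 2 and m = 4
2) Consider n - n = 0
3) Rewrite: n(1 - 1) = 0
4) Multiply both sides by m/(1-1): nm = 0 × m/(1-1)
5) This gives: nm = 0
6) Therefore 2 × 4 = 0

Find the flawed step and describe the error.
Step 4: Multiply both sides by m/(1-1): nm = 0 × m/(1-1)

Step 4 multiplies both sides by m/(1-1). However, 1-1 = 0, so this is multiplication by m/0, which is undefined. We cannot multiply by an undefined expression.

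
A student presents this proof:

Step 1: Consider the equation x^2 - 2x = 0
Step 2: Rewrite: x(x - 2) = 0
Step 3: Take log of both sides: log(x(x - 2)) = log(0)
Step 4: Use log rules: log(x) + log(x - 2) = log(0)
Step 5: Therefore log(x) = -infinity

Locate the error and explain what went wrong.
Step 3: Take log of both sides: log(x(x - 2)) = log(0)

Step 3 takes the logarithm of both sides, resulting in log(0) on the right side. The logarithm is only defined for positive numbers; log(0) is undefined (approaches negative infinity). This operation is invalid.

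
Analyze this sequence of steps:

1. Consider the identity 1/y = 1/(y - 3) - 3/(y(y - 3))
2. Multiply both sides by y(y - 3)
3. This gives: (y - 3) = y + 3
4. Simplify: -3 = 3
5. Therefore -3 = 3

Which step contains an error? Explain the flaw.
Step 3: This gives: (y - 3) = y + 3

Step 3 makes a sign error when clearing denominators. Multiplying -3/(y(y - 3)) by y(y - 3) gives -3, not +3. The correct result is (y - 3) = y - 3, which is trivially true, not (y - 3) = y + 3. (Step 1 is a valid identity: 1/(y - 3) - 3/(y(y - 3)) = (y - 3)/(y(y - 3)) = 1/y.)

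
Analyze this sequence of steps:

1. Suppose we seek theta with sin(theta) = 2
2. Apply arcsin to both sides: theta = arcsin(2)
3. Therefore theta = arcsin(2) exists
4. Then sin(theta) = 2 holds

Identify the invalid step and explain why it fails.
Step 2: Apply arcsin to both sides: theta = arcsin(2)

Step 2 applies arcsin to 2. However, arcsin(x) is only defined for x in [-1, 1] because sin(theta) can only produce values in that range. Since |2| > 1, arcsin(2) is undefined. There is no angle whose sine equals 2.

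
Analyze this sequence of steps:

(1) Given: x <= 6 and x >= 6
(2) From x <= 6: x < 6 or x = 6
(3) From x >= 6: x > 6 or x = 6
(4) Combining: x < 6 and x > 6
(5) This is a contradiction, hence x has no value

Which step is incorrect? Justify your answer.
Step 4: Combining: x < 6 and x > 6

Step 4 incorrectly combines the conditions. From x <= 6 and x >= 6, the intersection is x = 6. The error treats the 'or' cases as 'and' requirements. The correct conclusion is that x = 6 is the unique solution, not that no solution exists.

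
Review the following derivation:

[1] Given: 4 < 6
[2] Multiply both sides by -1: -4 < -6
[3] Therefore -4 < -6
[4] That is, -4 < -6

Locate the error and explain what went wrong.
Step 2: Multiply both sides by -1: -4 < -6

Step 2 multiplies both sides by -1 but fails to reverse the inequality sign. When multiplying (or dividing) an inequality by a negative number, the direction must be reversed. Since 4 < 6, we should get -4 > -6, i.e., -4 > -6.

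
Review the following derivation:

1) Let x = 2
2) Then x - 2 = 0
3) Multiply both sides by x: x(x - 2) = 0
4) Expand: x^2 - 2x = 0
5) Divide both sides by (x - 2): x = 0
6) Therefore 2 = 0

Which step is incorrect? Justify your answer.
Step 5: Divide both sides by (x - 2): x = 0

Step 5 divides both sides by (x - 2). However, since x = 2, we have (x - 2) = 0. Division by zero is undefined, making this step invalid.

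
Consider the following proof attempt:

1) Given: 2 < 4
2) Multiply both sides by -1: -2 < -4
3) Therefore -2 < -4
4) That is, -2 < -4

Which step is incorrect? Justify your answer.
Step 2: Multiply both sides by -1: -2 < -4

Step 2 multiplies both sides by -1 but fails to reverse the inequality sign. When multiplying (or dividing) an inequality by a negative number, the direction must be reversed. Since 2 < 4, we should get -2 > -4, i.e., -2 > -4.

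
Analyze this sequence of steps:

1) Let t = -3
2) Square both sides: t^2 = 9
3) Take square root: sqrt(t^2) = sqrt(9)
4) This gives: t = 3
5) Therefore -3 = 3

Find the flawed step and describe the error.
Step 4: This gives: t = 3

Step 4 incorrectly states that sqrt(t^2) = t. The correct identity is sqrt(t^2) = |t|. Since t = -3 < 0, we have sqrt(t^2) = |-3| = 3, not t = -3.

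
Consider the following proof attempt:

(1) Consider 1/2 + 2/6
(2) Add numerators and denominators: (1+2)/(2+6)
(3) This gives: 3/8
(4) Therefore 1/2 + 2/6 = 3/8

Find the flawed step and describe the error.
Step 2: Add numerators and denominators: (1+2)/(2+6)

Step 2 incorrectly adds fractions by separately adding numerators and denominators. This is wrong. The correct method requires a common denominator: 1/2 + 2/6 = (1×6 + 2×2)/(2×6) = 10/12 = 5/6. The method used gives 3/8, which is different.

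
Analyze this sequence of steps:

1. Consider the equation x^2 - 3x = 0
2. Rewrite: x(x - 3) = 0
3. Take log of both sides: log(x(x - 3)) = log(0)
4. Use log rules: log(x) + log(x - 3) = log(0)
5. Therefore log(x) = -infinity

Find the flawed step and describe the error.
Step 3: Take log of both sides: log(x(x - 3)) = log(0)

Step 3 takes the logarithm of both sides, resulting in log(0) on the right side. The logarithm is only defined for positive numbers; log(0) is undefined (approaches negative infinity). This operation is invalid.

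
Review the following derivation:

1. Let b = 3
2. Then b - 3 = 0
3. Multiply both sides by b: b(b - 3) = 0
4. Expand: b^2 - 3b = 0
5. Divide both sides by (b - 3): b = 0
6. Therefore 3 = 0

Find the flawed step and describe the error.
Step 5: Divide both sides by (b - 3): b = 0

Step 5 divides both sides by (b - 3). However, since b = 3, we have (b - 3) = 0. Division by zero is undefined, making this step invalid.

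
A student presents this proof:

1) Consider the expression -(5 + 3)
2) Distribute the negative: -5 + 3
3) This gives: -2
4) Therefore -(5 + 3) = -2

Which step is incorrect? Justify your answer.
Step 2: Distribute the negative: -5 + 3

Step 2 incorrectly distributes the negative sign. The correct distribution is -(5 + 3) = -5 - 3 = -8. The negative must be applied to both terms, not just the first. The error treats -(5 + 3) as -5 + 3, which equals -2 instead of -8.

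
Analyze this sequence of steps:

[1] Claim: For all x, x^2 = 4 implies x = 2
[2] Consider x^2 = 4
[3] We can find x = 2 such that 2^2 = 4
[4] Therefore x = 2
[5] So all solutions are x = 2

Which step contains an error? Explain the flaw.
Step 4: Therefore x = 2

Step 4 incorrectly concludes that x = 2 is the only solution. The proof shows that x = 2 is A solution (existence), but does not show it is the ONLY solution (uniqueness). In fact, x = -2 is also a solution since (-2)^2 = 4. Finding one solution doesn't prove there are no others.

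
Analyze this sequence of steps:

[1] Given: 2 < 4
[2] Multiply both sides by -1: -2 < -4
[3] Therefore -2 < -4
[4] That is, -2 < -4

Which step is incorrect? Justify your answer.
Step 2: Multiply both sides by -1: -2 < -4

Step 2 multiplies both sides by -1 but fails to reverse the inequality sign. When multiplying (or dividing) an inequality by a negative number, the direction must be reversed. Since 2 < 4, we should get -2 > -4, i.e., -2 > -4.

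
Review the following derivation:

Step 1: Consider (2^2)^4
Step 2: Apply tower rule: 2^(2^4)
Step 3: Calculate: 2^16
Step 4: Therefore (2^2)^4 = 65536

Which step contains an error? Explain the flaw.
Step 2: Apply tower rule: 2^(2^4)

Step 2 incorrectly states that (a^b)^c = a^(b^c). The correct rule is (a^b)^c = a^(b×c). The actual value is (2^2)^4 = 2^8 = 256, not 2^16 = 65536.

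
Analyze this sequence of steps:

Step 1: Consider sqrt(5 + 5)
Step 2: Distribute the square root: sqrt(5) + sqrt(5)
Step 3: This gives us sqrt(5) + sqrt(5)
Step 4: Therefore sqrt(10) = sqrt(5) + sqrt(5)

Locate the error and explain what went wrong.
Step 2: Distribute the square root: sqrt(5) + sqrt(5)

Step 2 incorrectly 'distributes' the square root over addition. The square root function does not distribute: sqrt(a + b) ≠ sqrt(a) + sqrt(b). In fact, sqrt(5 + 5) = sqrt(10) ≈ 3.1623, while sqrt(5) + sqrt(5) ≈ 4.4721.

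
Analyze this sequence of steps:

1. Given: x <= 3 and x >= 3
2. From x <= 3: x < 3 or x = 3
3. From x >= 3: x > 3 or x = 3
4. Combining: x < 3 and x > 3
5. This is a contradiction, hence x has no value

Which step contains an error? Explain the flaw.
Step 4: Combining: x < 3 and x > 3

Step 4 incorrectly combines the conditions. From x <= 3 and x >= 3, the intersection is x = 3. The error treats the 'or' cases as 'and' requirements. The correct conclusion is that x = 3 is the unique solution, not that no solution exists.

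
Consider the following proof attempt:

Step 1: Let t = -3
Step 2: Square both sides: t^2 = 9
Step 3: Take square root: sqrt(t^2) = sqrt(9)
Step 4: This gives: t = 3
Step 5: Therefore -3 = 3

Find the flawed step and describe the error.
Step 4: This gives: t = 3

Step 4 incorrectly states that sqrt(t^2) = t. The correct identity is sqrt(t^2) = |t|. Since t = -3 < 0, we have sqrt(t^2) = |-3| = 3, not t = -3.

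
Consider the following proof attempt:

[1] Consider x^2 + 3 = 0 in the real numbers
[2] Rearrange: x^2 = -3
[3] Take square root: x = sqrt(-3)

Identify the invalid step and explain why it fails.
Step 3: Take square root: x = sqrt(-3)

Step 3 takes the square root of -3, which is negative. In the real number system, the square root of a negative number is undefined. The equation x^2 + 3 = 0 has no real solutions. Square roots of negative numbers only exist in the complex numbers.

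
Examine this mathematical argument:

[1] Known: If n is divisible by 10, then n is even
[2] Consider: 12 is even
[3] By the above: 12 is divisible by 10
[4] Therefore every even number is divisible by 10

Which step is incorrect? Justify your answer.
Step 3: By the above: 12 is divisible by 10

Step 3 commits the fallacy of affirming the consequent. The known fact 'divisible by 10 → even' does NOT imply 'even → divisible by 10'. That would be the converse, which is false. For example, 12 is even but 12 ÷ 10 = 1.20, which is not an integer.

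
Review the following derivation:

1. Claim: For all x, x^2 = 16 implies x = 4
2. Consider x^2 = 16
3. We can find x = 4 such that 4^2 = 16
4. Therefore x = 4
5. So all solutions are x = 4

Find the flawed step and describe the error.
Step 4: Therefore x = 4

Step 4 incorrectly concludes that x = 4 is the only solution. The proof shows that x = 4 is A solution (existence), but does not show it is the ONLY solution (uniqueness). In fact, x = -4 is also a solution since (-4)^2 = 16. Finding one solution doesn't prove there are no others.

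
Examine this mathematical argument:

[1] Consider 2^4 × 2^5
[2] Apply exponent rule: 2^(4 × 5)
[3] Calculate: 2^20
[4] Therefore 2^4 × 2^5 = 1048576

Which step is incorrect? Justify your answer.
Step 2: Apply exponent rule: 2^(4 × 5)

Step 2 incorrectly states that a^b × a^c = a^(b×c). The correct rule is a^b × a^c = a^(b+c). The actual value is 2^4 × 2^5 = 2^9 = 512, not 2^20 = 1048576.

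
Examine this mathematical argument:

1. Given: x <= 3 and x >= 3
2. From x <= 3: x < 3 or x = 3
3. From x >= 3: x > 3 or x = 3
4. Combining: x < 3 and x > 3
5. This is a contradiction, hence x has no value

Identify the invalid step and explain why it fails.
Step 4: Combining: x < 3 and x > 3

Step 4 incorrectly combines the conditions. From x <= 3 and x >= 3, the intersection is x = 3. The error treats the 'or' cases as 'and' requirements. The correct conclusion is that x = 3 is the unique solution, not that no solution exists.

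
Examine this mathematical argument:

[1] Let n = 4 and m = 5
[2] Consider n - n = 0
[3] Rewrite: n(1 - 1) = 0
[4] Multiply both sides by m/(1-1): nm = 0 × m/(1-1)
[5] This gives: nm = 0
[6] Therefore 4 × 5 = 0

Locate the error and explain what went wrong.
Step 4: Multiply both sides by m/(1-1): nm = 0 × m/(1-1)

Step 4 multiplies both sides by m/(1-1). However, 1-1 = 0, so this is multiplication by m/0, which is undefined. We cannot multiply by an undefined expression.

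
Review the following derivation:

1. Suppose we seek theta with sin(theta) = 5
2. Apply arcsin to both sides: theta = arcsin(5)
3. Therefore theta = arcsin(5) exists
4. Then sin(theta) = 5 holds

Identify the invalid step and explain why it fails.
Step 2: Apply arcsin to both sides: theta = arcsin(5)

Step 2 applies arcsin to 5. However, arcsin(x) is only defined for x in [-1, 1] because sin(theta) can only produce values in that range. Since |5| > 1, arcsin(5) is undefined. There is no angle whose sine equals 5.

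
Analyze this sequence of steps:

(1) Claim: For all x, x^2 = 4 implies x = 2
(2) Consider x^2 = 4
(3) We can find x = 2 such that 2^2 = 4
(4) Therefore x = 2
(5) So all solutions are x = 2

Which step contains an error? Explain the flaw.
Step 4: Therefore x = 2

Step 4 incorrectly concludes that x = 2 is the only solution. The proof shows that x = 2 is A solution (existence), but does not show it is the ONLY solution (uniqueness). In fact, x = -2 is also a solution since (-2)^2 = 4. Finding one solution doesn't prove there are no others.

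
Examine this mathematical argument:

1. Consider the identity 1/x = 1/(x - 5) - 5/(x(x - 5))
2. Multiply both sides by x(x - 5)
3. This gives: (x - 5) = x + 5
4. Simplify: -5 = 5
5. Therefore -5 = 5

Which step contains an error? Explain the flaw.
Step 3: This gives: (x - 5) = x + 5

Step 3 makes a sign error when clearing denominators. Multiplying -5/(x(x - 5)) by x(x - 5) gives -5, not +5. The correct result is (x - 5) = x - 5, which is trivially true, not (x - 5) = x + 5. (Step 1 is a valid identity: 1/(x - 5) - 5/(x(x - 5)) = (x - 5)/(x(x - 5)) = 1/x.)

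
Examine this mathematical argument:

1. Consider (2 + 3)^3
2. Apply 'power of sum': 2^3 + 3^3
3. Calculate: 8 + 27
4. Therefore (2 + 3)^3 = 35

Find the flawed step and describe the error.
Step 2: Apply 'power of sum': 2^3 + 3^3

Step 2 incorrectly applies a non-existent rule '(a+b)^n = a^n + b^n'. This is false in general. The correct expansion uses the binomial theorem. The actual value is (2 + 3)^3 = 5^3 = 125, not 35.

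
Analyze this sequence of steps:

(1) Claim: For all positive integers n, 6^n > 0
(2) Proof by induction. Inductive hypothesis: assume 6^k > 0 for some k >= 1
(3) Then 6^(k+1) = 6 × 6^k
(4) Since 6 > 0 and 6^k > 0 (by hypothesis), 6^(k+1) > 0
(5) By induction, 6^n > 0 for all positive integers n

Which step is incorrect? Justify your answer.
Step 5: By induction, 6^n > 0 for all positive integers n

Step 5 concludes the proof by induction, but no base case was ever established. A valid induction proof requires: (1) a base case proving 6^1 > 0, and (2) an inductive step showing IF 6^k > 0 THEN 6^(k+1) > 0. Steps 2-4 correctly establish the inductive step, but without the base case the conclusion in step 5 does not follow.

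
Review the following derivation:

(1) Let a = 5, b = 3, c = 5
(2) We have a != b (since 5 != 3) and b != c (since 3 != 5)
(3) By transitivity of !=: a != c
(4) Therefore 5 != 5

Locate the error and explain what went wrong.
Step 3: By transitivity of !=: a != c

Step 3 incorrectly applies transitivity to the '!=' relation. Transitivity states: if a R b and b R c, then a R c. However, '!=' is not transitive. Counterexample: 5 != 3 and 3 != 5, but 5 = 5 (both equal 5). Transitivity holds for relations like <, <=, =, but not for !=.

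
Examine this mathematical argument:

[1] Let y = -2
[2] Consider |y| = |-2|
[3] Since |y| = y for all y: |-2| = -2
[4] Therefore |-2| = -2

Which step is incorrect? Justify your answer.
Step 3: Since |y| = y for all y: |-2| = -2

Step 3 incorrectly states that |y| = y for all y. The correct definition is |y| = y when y >= 0, and |y| = -y when y < 0. Since -2 < 0, we have |-2| = -(-2) = 2, not -2.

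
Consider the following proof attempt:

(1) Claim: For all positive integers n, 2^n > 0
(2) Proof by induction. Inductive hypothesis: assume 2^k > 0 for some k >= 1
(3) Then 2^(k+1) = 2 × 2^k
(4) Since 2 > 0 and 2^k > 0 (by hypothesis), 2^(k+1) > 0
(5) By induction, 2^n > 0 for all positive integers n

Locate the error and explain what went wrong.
Step 5: By induction, 2^n > 0 for all positive integers n

Step 5 concludes the proof by induction, but no base case was ever established. A valid induction proof requires: (1) a base case proving 2^1 > 0, and (2) an inductive step showing IF 2^k > 0 THEN 2^(k+1) > 0. Steps 2-4 correctly establish the inductive step, but without the base case the conclusion in step 5 does not follow.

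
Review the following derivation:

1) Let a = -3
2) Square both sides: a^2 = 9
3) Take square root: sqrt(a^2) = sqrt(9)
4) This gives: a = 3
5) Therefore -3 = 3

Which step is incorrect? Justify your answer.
Step 4: This gives: a = 3

Step 4 incorrectly states that sqrt(a^2) = a. The correct identity is sqrt(a^2) = |a|. Since a = -3 < 0, we have sqrt(a^2) = |-3| = 3, not a = -3.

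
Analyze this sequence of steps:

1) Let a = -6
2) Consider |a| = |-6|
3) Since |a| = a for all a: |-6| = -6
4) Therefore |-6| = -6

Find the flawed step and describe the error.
Step 3: Since |a| = a for all a: |-6| = -6

Step 3 incorrectly states that |a| = a for all a. The correct definition is |a| = a when a >= 0, and |a| = -a when a < 0. Since -6 < 0, we have |-6| = -(-6) = 6, not -6.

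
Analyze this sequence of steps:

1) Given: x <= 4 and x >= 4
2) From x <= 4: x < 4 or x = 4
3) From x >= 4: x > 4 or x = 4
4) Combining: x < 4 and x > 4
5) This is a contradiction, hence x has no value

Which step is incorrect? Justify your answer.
Step 4: Combining: x < 4 and x > 4

Step 4 incorrectly combines the conditions. From x <= 4 and x >= 4, the intersection is x = 4. The error treats the 'or' cases as 'and' requirements. The correct conclusion is that x = 4 is the unique solution, not that no solution exists.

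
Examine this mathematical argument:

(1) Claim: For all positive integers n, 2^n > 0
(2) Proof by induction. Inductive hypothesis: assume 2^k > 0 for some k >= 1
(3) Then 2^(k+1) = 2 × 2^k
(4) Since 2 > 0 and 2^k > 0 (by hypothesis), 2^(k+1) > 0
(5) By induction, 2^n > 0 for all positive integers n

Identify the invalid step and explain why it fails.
Step 5: By induction, 2^n > 0 for all positive integers n

Step 5 concludes the proof by induction, but no base case was ever established. A valid induction proof requires: (1) a base case proving 2^1 > 0, and (2) an inductive step showing IF 2^k > 0 THEN 2^(k+1) > 0. Steps 2-4 correctly establish the inductive step, but without the base case the conclusion in step 5 does not follow.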